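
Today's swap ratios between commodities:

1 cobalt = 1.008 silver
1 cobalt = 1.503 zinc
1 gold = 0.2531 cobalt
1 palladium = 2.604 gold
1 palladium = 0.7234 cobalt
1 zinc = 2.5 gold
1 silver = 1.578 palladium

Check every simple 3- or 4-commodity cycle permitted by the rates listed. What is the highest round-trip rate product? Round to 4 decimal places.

1.1507

palladium→cobalt→silver→palladium: 0.7234 × 1.008 × 1.578 = 1.15066
palladium→gold→cobalt→silver→palladium: 2.604 × 0.2531 × 1.008 × 1.578 = 1.04834
cobalt→zinc→gold→cobalt: 1.503 × 2.5 × 0.2531 = 0.95102
Maximum is palladium→cobalt→silver→palladium at 1.1507; arbitrage exists.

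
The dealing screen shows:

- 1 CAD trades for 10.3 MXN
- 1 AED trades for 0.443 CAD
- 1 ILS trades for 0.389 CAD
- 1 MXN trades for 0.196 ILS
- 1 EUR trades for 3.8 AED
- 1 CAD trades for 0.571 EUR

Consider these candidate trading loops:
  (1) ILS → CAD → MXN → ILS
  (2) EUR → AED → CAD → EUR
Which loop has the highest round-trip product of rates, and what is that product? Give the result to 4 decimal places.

(1) 0.389 × 10.3 × 0.196 = 0.78531
(2) 3.8 × 0.443 × 0.571 = 0.96122
Highest is cycle (2) at 0.9612 (≤1, no arbitrage).

0.9612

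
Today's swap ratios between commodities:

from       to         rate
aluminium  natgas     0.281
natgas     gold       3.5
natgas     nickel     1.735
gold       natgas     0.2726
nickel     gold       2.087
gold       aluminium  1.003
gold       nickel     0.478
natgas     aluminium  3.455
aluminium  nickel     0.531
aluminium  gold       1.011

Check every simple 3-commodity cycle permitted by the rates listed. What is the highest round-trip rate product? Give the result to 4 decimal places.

1.1115

aluminium→nickel→gold→aluminium: 0.531 × 2.087 × 1.003 = 1.11152
natgas→nickel→gold→natgas: 1.735 × 2.087 × 0.2726 = 0.98707
natgas→gold→aluminium→natgas: 3.5 × 1.003 × 0.281 = 0.98645
natgas→aluminium→gold→natgas: 3.455 × 1.011 × 0.2726 = 0.95219
Maximum is aluminium→nickel→gold→aluminium at 1.1115; arbitrage exists.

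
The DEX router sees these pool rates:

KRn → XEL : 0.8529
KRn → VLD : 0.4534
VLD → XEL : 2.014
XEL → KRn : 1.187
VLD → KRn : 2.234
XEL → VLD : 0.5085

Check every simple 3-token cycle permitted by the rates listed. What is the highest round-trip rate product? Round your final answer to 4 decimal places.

1.0839

XEL→KRn→VLD→XEL: 1.187 × 0.4534 × 2.014 = 1.08391
XEL→VLD→KRn→XEL: 0.5085 × 2.234 × 0.8529 = 0.96889
Maximum is XEL→KRn→VLD→XEL at 1.0839; arbitrage exists.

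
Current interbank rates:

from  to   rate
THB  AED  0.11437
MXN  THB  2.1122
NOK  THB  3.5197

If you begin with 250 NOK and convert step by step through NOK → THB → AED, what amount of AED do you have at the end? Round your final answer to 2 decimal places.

250 NOK × 3.5197 = 879.925 THB
879.925 THB × 0.11437 = 100.63702225 AED

100.64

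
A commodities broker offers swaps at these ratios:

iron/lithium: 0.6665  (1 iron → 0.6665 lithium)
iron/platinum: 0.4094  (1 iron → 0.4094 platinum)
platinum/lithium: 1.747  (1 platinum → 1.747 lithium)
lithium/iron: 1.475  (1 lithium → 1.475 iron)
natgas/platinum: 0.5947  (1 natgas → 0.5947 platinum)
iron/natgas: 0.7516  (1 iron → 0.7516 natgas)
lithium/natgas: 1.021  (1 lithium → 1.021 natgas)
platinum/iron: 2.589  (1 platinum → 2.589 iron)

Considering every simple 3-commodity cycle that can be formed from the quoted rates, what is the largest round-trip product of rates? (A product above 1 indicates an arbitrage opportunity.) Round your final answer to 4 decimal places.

1.1572

natgas→platinum→iron→natgas: 0.5947 × 2.589 × 0.7516 = 1.15722
natgas→platinum→lithium→natgas: 0.5947 × 1.747 × 1.021 = 1.06076
lithium→iron→platinum→lithium: 1.475 × 0.4094 × 1.747 = 1.05495
Maximum is natgas→platinum→iron→natgas at 1.1572; arbitrage exists.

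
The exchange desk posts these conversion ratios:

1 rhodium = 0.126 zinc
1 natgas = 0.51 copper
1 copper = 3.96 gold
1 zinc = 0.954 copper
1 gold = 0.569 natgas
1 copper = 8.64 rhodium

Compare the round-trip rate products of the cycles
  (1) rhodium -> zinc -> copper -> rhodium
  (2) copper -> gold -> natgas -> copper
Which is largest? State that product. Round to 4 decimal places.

(1) 0.126 × 0.954 × 8.64 = 1.03856
(2) 3.96 × 0.569 × 0.51 = 1.14915
Highest is cycle (2) at 1.1492 (>1, arbitrage).

1.1492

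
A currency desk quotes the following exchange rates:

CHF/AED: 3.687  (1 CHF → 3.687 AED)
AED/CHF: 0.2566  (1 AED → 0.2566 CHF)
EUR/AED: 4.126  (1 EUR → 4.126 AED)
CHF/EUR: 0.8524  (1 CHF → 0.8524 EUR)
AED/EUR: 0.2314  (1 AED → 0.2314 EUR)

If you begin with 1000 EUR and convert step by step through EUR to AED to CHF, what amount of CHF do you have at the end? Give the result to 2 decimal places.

1000 EUR × 4.126 = 4126 AED
4126 AED × 0.2566 = 1058.7316 CHF

1058.73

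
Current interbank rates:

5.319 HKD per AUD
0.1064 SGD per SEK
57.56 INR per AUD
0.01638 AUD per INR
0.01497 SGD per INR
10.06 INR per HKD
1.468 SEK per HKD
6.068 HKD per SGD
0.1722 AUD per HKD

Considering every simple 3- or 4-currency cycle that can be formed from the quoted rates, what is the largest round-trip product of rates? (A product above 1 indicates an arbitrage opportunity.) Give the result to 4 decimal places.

0.9478

SGD→HKD→SEK→SGD: 6.068 × 1.468 × 0.1064 = 0.94779
SGD→HKD→INR→SGD: 6.068 × 10.06 × 0.01497 = 0.91383
SGD→HKD→AUD→INR→SGD: 6.068 × 0.1722 × 57.56 × 0.01497 = 0.90037
HKD→INR→AUD→HKD: 10.06 × 0.01638 × 5.319 = 0.87648
Maximum is SGD→HKD→SEK→SGD at 0.9478; no arbitrage — every cycle loses value.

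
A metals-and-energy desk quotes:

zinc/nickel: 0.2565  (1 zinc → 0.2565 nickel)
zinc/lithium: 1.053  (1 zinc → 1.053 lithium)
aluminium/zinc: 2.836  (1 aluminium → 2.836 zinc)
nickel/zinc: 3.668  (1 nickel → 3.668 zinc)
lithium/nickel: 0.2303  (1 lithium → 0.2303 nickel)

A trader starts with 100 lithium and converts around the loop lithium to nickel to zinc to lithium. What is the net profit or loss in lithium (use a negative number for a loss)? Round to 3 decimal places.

-11.049

100 lithium × 0.2303 = 23.03 nickel
23.03 nickel × 3.668 = 84.47404 zinc
84.47404 zinc × 1.053 = 88.95116412 lithium
Net change: 88.95116412 − 100 = -11.04883588 lithium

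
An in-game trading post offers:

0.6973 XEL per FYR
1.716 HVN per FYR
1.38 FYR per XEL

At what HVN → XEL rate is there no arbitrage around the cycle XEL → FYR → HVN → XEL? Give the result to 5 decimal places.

Known legs of the cycle: 1.38 × 1.716 = 2.36808
For no arbitrage the full-cycle product must be 1, so the missing rate is 1 / 2.36808 ≈ 0.4222830.

0.42228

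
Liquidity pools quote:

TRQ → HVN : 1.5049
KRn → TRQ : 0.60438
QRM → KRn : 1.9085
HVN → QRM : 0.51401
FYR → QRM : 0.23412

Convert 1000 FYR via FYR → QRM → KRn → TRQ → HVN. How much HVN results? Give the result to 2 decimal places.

406.40

1000 FYR × 0.23412 = 234.12 QRM
234.12 QRM × 1.9085 = 446.81802 KRn
446.81802 KRn × 0.60438 = 270.0478749276 TRQ
270.0478749276 TRQ × 1.5049 = 406.39504697854524 HVN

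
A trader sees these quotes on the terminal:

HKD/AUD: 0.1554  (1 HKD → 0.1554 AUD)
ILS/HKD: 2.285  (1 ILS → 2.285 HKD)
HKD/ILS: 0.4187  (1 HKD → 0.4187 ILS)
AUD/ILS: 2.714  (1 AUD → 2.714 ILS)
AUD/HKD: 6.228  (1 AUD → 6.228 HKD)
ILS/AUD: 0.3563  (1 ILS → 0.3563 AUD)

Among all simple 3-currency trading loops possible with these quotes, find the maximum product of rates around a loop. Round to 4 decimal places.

ILS→HKD→AUD→ILS: 2.285 × 0.1554 × 2.714 = 0.96371
ILS→AUD→HKD→ILS: 0.3563 × 6.228 × 0.4187 = 0.92911
Maximum is ILS→HKD→AUD→ILS at 0.9637; no arbitrage — every cycle loses value.

0.9637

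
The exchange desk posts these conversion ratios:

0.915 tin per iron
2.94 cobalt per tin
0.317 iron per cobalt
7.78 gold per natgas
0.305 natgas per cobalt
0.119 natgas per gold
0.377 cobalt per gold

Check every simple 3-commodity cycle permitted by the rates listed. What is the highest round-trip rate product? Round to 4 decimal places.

natgas→gold→cobalt→natgas: 7.78 × 0.377 × 0.305 = 0.89458
iron→tin→cobalt→iron: 0.915 × 2.94 × 0.317 = 0.85276
Maximum is natgas→gold→cobalt→natgas at 0.8946; no arbitrage — every cycle loses value.

0.8946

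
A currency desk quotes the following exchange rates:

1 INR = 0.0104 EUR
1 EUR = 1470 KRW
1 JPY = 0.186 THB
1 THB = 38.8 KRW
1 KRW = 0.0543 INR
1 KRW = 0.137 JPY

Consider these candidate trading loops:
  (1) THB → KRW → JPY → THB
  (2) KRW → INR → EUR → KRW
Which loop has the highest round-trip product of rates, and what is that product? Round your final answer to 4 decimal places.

(1) 38.8 × 0.137 × 0.186 = 0.98870
(2) 0.0543 × 0.0104 × 1470 = 0.83014
Highest is cycle (1) at 0.9887 (≤1, no arbitrage).

0.9887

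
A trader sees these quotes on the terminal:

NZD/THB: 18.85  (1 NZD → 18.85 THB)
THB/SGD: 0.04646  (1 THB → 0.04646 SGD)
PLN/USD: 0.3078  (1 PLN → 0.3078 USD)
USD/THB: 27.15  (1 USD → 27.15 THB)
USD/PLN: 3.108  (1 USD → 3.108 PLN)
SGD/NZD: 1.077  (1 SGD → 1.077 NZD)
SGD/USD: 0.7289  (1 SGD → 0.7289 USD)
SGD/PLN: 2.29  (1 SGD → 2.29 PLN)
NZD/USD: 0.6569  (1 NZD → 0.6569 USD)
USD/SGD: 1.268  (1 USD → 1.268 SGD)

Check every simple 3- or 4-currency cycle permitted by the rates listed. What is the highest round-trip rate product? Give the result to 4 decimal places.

0.9432

THB→SGD→NZD→THB: 0.04646 × 1.077 × 18.85 = 0.94321
THB→SGD→USD→THB: 0.04646 × 0.7289 × 27.15 = 0.91943
NZD→USD→SGD→NZD: 0.6569 × 1.268 × 1.077 = 0.89709
PLN→USD→SGD→PLN: 0.3078 × 1.268 × 2.29 = 0.89377
THB→SGD→NZD→USD→THB: 0.04646 × 1.077 × 0.6569 × 27.15 = 0.89241
THB→SGD→PLN→USD→THB: 0.04646 × 2.29 × 0.3078 × 27.15 = 0.88911
Maximum is THB→SGD→NZD→THB at 0.9432; no arbitrage — every cycle loses value.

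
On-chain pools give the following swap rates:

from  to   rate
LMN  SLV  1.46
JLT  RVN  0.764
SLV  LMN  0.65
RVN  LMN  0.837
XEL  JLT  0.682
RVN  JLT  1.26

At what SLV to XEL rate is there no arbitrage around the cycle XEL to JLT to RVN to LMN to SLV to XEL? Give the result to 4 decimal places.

Known legs of the cycle: 0.682 × 0.764 × 0.837 × 1.46 = 0.63673107696
For no arbitrage the full-cycle product must be 1, so the missing rate is 1 / 0.63673107696 ≈ 1.570522.

1.5705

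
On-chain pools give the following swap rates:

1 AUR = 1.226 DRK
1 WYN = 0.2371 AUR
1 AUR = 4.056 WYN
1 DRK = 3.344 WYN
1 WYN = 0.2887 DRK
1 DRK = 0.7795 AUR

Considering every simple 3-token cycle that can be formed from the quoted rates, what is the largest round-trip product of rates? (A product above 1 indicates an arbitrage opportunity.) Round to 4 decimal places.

WYN→AUR→DRK→WYN: 0.2371 × 1.226 × 3.344 = 0.97205
WYN→DRK→AUR→WYN: 0.2887 × 0.7795 × 4.056 = 0.91277
Maximum is WYN→AUR→DRK→WYN at 0.9720; no arbitrage — every cycle loses value.

0.9720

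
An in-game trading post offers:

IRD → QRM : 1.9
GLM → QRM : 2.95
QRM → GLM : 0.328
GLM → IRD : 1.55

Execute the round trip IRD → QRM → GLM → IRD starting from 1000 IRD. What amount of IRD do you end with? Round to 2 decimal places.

1000 IRD × 1.9 = 1900 QRM
1900 QRM × 0.328 = 623.2 GLM
623.2 GLM × 1.55 = 965.96 IRD

965.96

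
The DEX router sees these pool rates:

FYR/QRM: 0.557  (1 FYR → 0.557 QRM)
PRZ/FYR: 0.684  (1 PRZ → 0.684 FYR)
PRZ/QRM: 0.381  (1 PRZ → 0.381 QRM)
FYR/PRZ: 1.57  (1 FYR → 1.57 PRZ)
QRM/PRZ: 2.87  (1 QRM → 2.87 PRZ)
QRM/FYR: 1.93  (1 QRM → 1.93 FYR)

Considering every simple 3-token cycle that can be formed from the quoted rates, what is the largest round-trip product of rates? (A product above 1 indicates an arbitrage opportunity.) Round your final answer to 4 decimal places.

1.1545

PRZ→QRM→FYR→PRZ: 0.381 × 1.93 × 1.57 = 1.15447
PRZ→FYR→QRM→PRZ: 0.684 × 0.557 × 2.87 = 1.09344
Maximum is PRZ→QRM→FYR→PRZ at 1.1545; arbitrage exists.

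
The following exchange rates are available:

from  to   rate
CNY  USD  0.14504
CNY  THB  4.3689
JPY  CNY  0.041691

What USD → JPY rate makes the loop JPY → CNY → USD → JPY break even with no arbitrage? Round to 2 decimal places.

Known legs of the cycle: 0.041691 × 0.14504 = 0.00604686264
For no arbitrage the full-cycle product must be 1, so the missing rate is 1 / 0.00604686264 ≈ 165.3750.

165.38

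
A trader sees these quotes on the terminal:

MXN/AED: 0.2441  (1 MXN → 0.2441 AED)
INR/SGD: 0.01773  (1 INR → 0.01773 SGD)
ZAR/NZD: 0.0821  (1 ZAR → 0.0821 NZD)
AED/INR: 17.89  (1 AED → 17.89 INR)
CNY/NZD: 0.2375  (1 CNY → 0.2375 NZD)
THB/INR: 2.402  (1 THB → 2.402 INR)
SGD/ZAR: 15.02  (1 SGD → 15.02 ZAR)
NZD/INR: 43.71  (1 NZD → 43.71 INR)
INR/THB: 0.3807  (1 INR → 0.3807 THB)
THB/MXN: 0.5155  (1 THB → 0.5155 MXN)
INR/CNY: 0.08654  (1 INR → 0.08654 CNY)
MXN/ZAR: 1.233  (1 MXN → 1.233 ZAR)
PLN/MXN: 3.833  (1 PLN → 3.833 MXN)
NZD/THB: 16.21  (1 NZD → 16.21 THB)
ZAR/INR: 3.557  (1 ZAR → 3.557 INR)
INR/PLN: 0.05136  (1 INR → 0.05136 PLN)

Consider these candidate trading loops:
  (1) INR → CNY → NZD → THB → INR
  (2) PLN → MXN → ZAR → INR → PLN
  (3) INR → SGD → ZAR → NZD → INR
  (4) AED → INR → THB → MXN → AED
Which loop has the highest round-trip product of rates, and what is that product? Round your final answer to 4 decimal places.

0.9557

(1) 0.08654 × 0.2375 × 16.21 × 2.402 = 0.80027
(2) 3.833 × 1.233 × 3.557 × 0.05136 = 0.86340
(3) 0.01773 × 15.02 × 0.0821 × 43.71 = 0.95566
(4) 17.89 × 0.3807 × 0.5155 × 0.2441 = 0.85702
Highest is cycle (3) at 0.9557 (≤1, no arbitrage).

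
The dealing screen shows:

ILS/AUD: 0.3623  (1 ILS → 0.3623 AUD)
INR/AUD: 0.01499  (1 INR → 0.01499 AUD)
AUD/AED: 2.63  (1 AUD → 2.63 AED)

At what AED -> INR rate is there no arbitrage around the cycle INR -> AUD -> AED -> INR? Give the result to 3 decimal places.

25.365

Known legs of the cycle: 0.01499 × 2.63 = 0.0394237
For no arbitrage the full-cycle product must be 1, so the missing rate is 1 / 0.0394237 ≈ 25.36545.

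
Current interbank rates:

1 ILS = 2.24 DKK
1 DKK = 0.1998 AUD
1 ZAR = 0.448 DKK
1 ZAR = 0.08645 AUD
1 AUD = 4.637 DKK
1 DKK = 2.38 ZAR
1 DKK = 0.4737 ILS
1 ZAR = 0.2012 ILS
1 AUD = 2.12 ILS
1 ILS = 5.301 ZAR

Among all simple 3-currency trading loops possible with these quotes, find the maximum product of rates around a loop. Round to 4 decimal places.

1.1250

ILS→ZAR→DKK→ILS: 5.301 × 0.448 × 0.4737 = 1.12497
ILS→DKK→ZAR→ILS: 2.24 × 2.38 × 0.2012 = 1.07264
AUD→ILS→ZAR→AUD: 2.12 × 5.301 × 0.08645 = 0.97154
AUD→DKK→ZAR→AUD: 4.637 × 2.38 × 0.08645 = 0.95407
AUD→ILS→DKK→AUD: 2.12 × 2.24 × 0.1998 = 0.94881
Maximum is ILS→ZAR→DKK→ILS at 1.1250; arbitrage exists.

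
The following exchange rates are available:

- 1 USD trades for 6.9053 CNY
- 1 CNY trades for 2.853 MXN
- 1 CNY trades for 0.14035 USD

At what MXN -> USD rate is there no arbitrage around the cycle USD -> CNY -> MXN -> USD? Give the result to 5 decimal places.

Known legs of the cycle: 6.9053 × 2.853 = 19.7008209
For no arbitrage the full-cycle product must be 1, so the missing rate is 1 / 19.7008209 ≈ 0.0507593.

0.05076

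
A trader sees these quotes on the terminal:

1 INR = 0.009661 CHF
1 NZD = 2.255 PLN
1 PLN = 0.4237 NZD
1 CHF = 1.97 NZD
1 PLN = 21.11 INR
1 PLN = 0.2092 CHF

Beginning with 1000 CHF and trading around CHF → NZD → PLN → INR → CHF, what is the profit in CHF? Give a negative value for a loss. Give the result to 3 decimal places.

-94.011

1000 CHF × 1.97 = 1970 NZD
1970 NZD × 2.255 = 4442.35 PLN
4442.35 PLN × 21.11 = 93778.0085 INR
93778.0085 INR × 0.009661 = 905.9893401185 CHF
Net change: 905.9893401185 − 1000 = -94.0106598815 CHF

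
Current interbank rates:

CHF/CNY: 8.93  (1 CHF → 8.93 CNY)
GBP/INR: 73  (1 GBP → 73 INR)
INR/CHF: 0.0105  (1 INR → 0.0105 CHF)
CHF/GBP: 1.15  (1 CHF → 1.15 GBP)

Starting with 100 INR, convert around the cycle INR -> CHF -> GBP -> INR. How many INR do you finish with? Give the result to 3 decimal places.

88.148

100 INR × 0.0105 = 1.05 CHF
1.05 CHF × 1.15 = 1.2075 GBP
1.2075 GBP × 73 = 88.1475 INR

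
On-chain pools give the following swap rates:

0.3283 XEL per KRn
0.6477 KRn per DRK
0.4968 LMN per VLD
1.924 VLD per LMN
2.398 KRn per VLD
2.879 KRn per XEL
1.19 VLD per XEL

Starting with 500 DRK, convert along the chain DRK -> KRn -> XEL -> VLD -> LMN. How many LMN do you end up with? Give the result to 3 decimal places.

500 DRK × 0.6477 = 323.85 KRn
323.85 KRn × 0.3283 = 106.319955 XEL
106.319955 XEL × 1.19 = 126.52074645 VLD
126.52074645 VLD × 0.4968 = 62.85550683636 LMN

62.856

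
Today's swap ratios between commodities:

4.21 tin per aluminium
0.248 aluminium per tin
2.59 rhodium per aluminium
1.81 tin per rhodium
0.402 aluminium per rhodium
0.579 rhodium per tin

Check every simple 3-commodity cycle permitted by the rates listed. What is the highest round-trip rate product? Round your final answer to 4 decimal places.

rhodium→tin→aluminium→rhodium: 1.81 × 0.248 × 2.59 = 1.16260
rhodium→aluminium→tin→rhodium: 0.402 × 4.21 × 0.579 = 0.97991
Maximum is rhodium→tin→aluminium→rhodium at 1.1626; arbitrage exists.

1.1626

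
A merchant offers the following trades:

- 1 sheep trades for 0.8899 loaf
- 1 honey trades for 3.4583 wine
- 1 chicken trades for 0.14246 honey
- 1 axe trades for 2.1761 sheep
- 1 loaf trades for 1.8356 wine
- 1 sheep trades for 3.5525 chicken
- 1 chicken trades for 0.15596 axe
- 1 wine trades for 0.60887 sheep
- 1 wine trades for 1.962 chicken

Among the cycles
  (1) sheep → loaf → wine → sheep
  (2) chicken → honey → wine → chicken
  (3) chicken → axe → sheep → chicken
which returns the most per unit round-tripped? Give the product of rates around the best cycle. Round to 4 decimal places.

(1) 0.8899 × 1.8356 × 0.60887 = 0.99459
(2) 0.14246 × 3.4583 × 1.962 = 0.96662
(3) 0.15596 × 2.1761 × 3.5525 = 1.20566
Highest is cycle (3) at 1.2057 (>1, arbitrage).

1.2057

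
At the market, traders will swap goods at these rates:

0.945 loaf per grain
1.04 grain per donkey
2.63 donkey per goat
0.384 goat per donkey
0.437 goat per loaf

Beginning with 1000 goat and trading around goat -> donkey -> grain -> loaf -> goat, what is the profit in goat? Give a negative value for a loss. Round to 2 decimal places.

1000 goat × 2.63 = 2630 donkey
2630 donkey × 1.04 = 2735.2 grain
2735.2 grain × 0.945 = 2584.764 loaf
2584.764 loaf × 0.437 = 1129.541868 goat
Net change: 1129.541868 − 1000 = 129.541868 goat

129.54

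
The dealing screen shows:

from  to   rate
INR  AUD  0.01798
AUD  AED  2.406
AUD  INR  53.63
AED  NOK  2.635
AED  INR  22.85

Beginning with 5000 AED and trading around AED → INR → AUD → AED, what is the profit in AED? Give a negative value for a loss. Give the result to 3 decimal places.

-57.559

5000 AED × 22.85 = 114250 INR
114250 INR × 0.01798 = 2054.215 AUD
2054.215 AUD × 2.406 = 4942.44129 AED
Net change: 4942.44129 − 5000 = -57.55871 AED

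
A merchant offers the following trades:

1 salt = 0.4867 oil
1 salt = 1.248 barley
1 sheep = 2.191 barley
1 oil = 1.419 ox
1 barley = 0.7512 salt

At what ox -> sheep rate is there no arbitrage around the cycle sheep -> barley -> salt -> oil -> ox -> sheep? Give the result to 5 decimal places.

0.87975

Known legs of the cycle: 2.191 × 0.7512 × 0.4867 × 1.419 = 1.13668910802216
For no arbitrage the full-cycle product must be 1, so the missing rate is 1 / 1.13668910802216 ≈ 0.8797480.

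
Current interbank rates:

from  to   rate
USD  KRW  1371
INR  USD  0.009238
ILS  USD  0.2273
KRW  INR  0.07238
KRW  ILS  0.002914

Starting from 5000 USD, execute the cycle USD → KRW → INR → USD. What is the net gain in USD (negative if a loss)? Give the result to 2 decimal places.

-416.43

5000 USD × 1371 = 6855000 KRW
6855000 KRW × 0.07238 = 496164.9 INR
496164.9 INR × 0.009238 = 4583.5713462 USD
Net change: 4583.5713462 − 5000 = -416.4286538 USD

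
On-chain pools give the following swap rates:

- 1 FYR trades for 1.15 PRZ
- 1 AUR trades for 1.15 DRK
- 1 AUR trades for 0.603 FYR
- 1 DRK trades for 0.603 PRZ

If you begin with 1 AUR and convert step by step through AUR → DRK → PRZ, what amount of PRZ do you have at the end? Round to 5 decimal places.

0.69345

1 AUR × 1.15 = 1.15 DRK
1.15 DRK × 0.603 = 0.69345 PRZ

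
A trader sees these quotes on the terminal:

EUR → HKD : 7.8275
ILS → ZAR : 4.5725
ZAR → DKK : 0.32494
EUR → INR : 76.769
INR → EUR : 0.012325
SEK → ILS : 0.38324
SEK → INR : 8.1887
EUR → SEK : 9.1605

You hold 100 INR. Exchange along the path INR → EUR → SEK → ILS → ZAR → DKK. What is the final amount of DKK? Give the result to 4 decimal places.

6.4289

100 INR × 0.012325 = 1.2325 EUR
1.2325 EUR × 9.1605 = 11.29031625 SEK
11.29031625 SEK × 0.38324 = 4.32690079965 ILS
4.32690079965 ILS × 4.5725 = 19.784753906399625 ZAR
19.784753906399625 ZAR × 0.32494 = 6.4288579343454941475 DKK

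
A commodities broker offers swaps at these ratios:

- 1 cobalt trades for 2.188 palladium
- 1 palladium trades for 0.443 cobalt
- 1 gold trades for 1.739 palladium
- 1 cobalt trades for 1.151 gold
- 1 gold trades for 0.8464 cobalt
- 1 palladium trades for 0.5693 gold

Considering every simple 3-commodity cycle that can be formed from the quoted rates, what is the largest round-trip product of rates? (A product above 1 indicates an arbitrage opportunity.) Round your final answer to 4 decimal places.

1.0543

gold→cobalt→palladium→gold: 0.8464 × 2.188 × 0.5693 = 1.05430
gold→palladium→cobalt→gold: 1.739 × 0.443 × 1.151 = 0.88670
Maximum is gold→cobalt→palladium→gold at 1.0543; arbitrage exists.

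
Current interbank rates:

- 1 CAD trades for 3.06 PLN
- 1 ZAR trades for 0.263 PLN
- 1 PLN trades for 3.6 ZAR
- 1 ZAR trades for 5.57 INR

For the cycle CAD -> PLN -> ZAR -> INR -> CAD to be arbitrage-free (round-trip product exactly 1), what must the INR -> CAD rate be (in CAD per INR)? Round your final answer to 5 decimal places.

Known legs of the cycle: 3.06 × 3.6 × 5.57 = 61.35912
For no arbitrage the full-cycle product must be 1, so the missing rate is 1 / 61.35912 ≈ 0.0162975.

0.01630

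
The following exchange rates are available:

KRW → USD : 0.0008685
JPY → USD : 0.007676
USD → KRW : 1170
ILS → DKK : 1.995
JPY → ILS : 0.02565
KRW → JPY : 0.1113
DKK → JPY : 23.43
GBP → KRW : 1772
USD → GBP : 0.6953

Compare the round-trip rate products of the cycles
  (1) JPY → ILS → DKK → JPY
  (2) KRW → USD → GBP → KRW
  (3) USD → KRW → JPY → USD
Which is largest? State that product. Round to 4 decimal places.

1.1990

(1) 0.02565 × 1.995 × 23.43 = 1.19895
(2) 0.0008685 × 0.6953 × 1772 = 1.07005
(3) 1170 × 0.1113 × 0.007676 = 0.99958
Highest is cycle (1) at 1.1990 (>1, arbitrage).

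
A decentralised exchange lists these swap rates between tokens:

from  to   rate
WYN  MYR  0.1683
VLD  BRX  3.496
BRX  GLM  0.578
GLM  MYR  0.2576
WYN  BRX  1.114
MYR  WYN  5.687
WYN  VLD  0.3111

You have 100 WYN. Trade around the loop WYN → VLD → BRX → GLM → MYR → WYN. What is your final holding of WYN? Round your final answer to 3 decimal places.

100 WYN × 0.3111 = 31.11 VLD
31.11 VLD × 3.496 = 108.76056 BRX
108.76056 BRX × 0.578 = 62.86360368 GLM
62.86360368 GLM × 0.2576 = 16.193664307968 MYR
16.193664307968 MYR × 5.687 = 92.093368919414016 WYN

92.093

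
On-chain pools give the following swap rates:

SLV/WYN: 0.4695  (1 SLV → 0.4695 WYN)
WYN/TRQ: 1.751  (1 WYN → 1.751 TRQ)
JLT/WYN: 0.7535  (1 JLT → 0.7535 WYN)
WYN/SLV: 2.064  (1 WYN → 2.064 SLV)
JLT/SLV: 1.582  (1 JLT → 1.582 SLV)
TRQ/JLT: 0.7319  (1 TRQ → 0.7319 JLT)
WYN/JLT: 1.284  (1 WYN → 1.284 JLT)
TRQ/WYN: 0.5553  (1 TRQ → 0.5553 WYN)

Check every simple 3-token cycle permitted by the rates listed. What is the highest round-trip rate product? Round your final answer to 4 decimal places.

TRQ→JLT→WYN→TRQ: 0.7319 × 0.7535 × 1.751 = 0.96565
SLV→WYN→JLT→SLV: 0.4695 × 1.284 × 1.582 = 0.95369
Maximum is TRQ→JLT→WYN→TRQ at 0.9657; no arbitrage — every cycle loses value.

0.9657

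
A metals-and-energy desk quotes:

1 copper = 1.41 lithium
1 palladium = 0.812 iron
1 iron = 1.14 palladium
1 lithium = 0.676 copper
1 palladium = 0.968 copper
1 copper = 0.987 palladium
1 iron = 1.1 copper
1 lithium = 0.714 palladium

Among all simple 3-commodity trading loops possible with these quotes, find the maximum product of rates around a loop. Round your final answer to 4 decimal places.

palladium→copper→lithium→palladium: 0.968 × 1.41 × 0.714 = 0.97452
palladium→iron→copper→palladium: 0.812 × 1.1 × 0.987 = 0.88159
Maximum is palladium→copper→lithium→palladium at 0.9745; no arbitrage — every cycle loses value.

0.9745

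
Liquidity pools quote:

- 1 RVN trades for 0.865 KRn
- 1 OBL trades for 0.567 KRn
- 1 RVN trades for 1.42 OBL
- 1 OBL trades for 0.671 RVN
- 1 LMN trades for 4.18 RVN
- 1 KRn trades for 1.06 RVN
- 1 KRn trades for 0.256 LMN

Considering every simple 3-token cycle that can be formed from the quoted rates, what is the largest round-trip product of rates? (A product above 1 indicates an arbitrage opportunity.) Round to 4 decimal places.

LMN→RVN→KRn→LMN: 4.18 × 0.865 × 0.256 = 0.92562
RVN→OBL→KRn→RVN: 1.42 × 0.567 × 1.06 = 0.85345
Maximum is LMN→RVN→KRn→LMN at 0.9256; no arbitrage — every cycle loses value.

0.9256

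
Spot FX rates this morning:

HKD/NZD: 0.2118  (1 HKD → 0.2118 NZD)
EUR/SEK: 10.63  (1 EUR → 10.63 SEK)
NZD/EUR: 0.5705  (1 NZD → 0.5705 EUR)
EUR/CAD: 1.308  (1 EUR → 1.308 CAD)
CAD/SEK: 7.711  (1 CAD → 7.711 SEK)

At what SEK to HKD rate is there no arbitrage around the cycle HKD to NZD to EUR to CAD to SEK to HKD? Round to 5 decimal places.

Known legs of the cycle: 0.2118 × 0.5705 × 1.308 × 7.711 = 1.2187090934172
For no arbitrage the full-cycle product must be 1, so the missing rate is 1 / 1.2187090934172 ≈ 0.8205404.

0.82054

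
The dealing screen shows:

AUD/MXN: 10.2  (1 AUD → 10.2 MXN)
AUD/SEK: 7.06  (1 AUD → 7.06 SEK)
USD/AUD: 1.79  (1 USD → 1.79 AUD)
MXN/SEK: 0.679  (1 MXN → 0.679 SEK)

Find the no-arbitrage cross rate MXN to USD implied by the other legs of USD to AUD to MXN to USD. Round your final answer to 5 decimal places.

Known legs of the cycle: 1.79 × 10.2 = 18.258
For no arbitrage the full-cycle product must be 1, so the missing rate is 1 / 18.258 ≈ 0.0547705.

0.05477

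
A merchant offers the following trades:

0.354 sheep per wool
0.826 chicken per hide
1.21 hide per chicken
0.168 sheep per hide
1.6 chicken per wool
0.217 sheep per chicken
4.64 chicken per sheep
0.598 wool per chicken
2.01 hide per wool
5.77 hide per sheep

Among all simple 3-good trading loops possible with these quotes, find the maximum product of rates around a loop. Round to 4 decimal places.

1.0342

chicken→sheep→hide→chicken: 0.217 × 5.77 × 0.826 = 1.03423
chicken→wool→hide→chicken: 0.598 × 2.01 × 0.826 = 0.99284
chicken→wool→sheep→chicken: 0.598 × 0.354 × 4.64 = 0.98225
chicken→hide→sheep→chicken: 1.21 × 0.168 × 4.64 = 0.94322
Maximum is chicken→sheep→hide→chicken at 1.0342; arbitrage exists.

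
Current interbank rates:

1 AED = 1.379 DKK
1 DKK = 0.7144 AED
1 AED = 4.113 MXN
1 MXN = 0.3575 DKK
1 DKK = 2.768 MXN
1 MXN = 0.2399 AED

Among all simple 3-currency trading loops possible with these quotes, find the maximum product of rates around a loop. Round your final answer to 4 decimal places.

DKK→AED→MXN→DKK: 0.7144 × 4.113 × 0.3575 = 1.05045
DKK→MXN→AED→DKK: 2.768 × 0.2399 × 1.379 = 0.91572
Maximum is DKK→AED→MXN→DKK at 1.0505; arbitrage exists.

1.0505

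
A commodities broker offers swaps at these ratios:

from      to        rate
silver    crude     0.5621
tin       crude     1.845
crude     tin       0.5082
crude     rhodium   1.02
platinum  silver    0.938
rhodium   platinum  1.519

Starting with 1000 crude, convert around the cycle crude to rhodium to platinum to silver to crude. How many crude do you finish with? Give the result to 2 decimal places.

1000 crude × 1.02 = 1020 rhodium
1020 rhodium × 1.519 = 1549.38 platinum
1549.38 platinum × 0.938 = 1453.31844 silver
1453.31844 silver × 0.5621 = 816.910295124 crude

816.91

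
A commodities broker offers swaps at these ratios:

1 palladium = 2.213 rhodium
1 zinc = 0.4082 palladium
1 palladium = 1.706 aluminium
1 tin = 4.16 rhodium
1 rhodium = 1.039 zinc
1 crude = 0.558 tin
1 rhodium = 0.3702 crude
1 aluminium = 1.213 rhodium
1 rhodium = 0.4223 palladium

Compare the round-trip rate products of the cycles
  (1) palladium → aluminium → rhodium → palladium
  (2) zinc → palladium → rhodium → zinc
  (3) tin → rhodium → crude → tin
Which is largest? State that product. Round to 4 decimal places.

(1) 1.706 × 1.213 × 0.4223 = 0.87390
(2) 0.4082 × 2.213 × 1.039 = 0.93858
(3) 4.16 × 0.3702 × 0.558 = 0.85934
Highest is cycle (2) at 0.9386 (≤1, no arbitrage).

0.9386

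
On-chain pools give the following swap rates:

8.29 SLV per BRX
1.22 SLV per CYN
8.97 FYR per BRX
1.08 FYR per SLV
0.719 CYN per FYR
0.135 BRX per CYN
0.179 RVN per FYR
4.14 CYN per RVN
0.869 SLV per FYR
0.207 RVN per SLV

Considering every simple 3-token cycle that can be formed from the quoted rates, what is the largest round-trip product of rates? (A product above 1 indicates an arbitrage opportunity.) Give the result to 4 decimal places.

RVN→CYN→SLV→RVN: 4.14 × 1.22 × 0.207 = 1.04552
SLV→FYR→CYN→SLV: 1.08 × 0.719 × 1.22 = 0.94735
BRX→FYR→CYN→BRX: 8.97 × 0.719 × 0.135 = 0.87067
Maximum is RVN→CYN→SLV→RVN at 1.0455; arbitrage exists.

1.0455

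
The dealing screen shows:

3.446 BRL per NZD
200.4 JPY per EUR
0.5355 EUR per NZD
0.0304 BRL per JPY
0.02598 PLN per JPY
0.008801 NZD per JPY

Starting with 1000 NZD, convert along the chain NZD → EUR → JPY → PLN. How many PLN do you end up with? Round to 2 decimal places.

2788.02

1000 NZD × 0.5355 = 535.5 EUR
535.5 EUR × 200.4 = 107314.2 JPY
107314.2 JPY × 0.02598 = 2788.022916 PLN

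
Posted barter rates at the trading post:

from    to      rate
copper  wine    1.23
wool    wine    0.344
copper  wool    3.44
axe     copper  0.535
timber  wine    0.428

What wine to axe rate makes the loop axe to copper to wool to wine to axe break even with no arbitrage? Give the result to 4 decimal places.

1.5795

Known legs of the cycle: 0.535 × 3.44 × 0.344 = 0.6330976
For no arbitrage the full-cycle product must be 1, so the missing rate is 1 / 0.6330976 ≈ 1.579535.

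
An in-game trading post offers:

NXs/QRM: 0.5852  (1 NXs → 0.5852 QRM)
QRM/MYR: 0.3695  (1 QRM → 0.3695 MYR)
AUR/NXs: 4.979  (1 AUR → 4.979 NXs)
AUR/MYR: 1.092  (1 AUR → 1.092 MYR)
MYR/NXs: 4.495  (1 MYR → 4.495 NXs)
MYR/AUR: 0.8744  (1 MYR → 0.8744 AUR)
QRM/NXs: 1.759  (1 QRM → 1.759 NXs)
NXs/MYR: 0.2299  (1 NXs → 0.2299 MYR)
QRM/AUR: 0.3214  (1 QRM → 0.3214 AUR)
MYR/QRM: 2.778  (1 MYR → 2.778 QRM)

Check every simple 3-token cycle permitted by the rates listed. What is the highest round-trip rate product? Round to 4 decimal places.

1.1234

QRM→NXs→MYR→QRM: 1.759 × 0.2299 × 2.778 = 1.12341
NXs→MYR→AUR→NXs: 0.2299 × 0.8744 × 4.979 = 1.00090
QRM→AUR→MYR→QRM: 0.3214 × 1.092 × 2.778 = 0.97499
QRM→MYR→NXs→QRM: 0.3695 × 4.495 × 0.5852 = 0.97196
QRM→AUR→NXs→QRM: 0.3214 × 4.979 × 0.5852 = 0.93647
Maximum is QRM→NXs→MYR→QRM at 1.1234; arbitrage exists.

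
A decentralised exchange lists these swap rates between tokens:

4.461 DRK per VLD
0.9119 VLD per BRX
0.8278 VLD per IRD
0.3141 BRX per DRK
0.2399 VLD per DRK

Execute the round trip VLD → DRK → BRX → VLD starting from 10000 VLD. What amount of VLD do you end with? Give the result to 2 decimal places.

10000 VLD × 4.461 = 44610 DRK
44610 DRK × 0.3141 = 14012.001 BRX
14012.001 BRX × 0.9119 = 12777.5437119 VLD

12777.54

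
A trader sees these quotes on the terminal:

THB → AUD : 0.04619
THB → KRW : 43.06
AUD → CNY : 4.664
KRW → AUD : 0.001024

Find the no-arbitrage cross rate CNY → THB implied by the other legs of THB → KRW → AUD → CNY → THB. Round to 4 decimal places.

4.8626

Known legs of the cycle: 43.06 × 0.001024 × 4.664 = 0.20565180416
For no arbitrage the full-cycle product must be 1, so the missing rate is 1 / 0.20565180416 ≈ 4.862588.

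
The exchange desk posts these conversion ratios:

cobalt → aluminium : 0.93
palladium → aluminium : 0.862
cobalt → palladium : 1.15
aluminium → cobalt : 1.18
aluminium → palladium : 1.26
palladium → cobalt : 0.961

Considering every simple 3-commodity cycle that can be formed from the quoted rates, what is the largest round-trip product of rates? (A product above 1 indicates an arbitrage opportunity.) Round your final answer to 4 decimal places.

1.1697

cobalt→palladium→aluminium→cobalt: 1.15 × 0.862 × 1.18 = 1.16973
cobalt→aluminium→palladium→cobalt: 0.93 × 1.26 × 0.961 = 1.12610
Maximum is cobalt→palladium→aluminium→cobalt at 1.1697; arbitrage exists.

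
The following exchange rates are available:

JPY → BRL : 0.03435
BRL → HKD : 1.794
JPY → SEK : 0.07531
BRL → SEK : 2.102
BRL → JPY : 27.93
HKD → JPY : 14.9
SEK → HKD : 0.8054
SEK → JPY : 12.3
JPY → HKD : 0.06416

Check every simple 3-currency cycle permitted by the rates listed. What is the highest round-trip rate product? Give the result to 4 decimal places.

BRL→HKD→JPY→BRL: 1.794 × 14.9 × 0.03435 = 0.91820
JPY→SEK→HKD→JPY: 0.07531 × 0.8054 × 14.9 = 0.90375
BRL→SEK→JPY→BRL: 2.102 × 12.3 × 0.03435 = 0.88811
Maximum is BRL→HKD→JPY→BRL at 0.9182; no arbitrage — every cycle loses value.

0.9182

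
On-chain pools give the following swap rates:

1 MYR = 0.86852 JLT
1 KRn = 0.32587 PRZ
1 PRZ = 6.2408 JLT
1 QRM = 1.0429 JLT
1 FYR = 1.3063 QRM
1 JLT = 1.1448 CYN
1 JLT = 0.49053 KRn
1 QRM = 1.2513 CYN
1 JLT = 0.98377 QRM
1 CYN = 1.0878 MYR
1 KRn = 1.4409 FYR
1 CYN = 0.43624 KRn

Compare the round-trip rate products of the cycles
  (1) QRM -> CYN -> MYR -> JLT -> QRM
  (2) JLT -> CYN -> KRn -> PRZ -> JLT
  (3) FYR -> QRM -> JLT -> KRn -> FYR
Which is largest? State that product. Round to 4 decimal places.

1.1630

(1) 1.2513 × 1.0878 × 0.86852 × 0.98377 = 1.16301
(2) 1.1448 × 0.43624 × 0.32587 × 6.2408 = 1.01564
(3) 1.3063 × 1.0429 × 0.49053 × 1.4409 = 0.96291
Highest is cycle (1) at 1.1630 (>1, arbitrage).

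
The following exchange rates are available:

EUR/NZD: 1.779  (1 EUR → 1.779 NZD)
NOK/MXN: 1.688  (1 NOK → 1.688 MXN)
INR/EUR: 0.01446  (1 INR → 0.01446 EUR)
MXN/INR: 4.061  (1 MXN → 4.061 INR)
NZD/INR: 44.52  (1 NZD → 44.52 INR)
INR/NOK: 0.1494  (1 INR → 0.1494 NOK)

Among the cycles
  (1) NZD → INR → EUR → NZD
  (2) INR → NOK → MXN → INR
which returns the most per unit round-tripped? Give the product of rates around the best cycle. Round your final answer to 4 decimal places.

1.1452

(1) 44.52 × 0.01446 × 1.779 = 1.14525
(2) 0.1494 × 1.688 × 4.061 = 1.02413
Highest is cycle (1) at 1.1452 (>1, arbitrage).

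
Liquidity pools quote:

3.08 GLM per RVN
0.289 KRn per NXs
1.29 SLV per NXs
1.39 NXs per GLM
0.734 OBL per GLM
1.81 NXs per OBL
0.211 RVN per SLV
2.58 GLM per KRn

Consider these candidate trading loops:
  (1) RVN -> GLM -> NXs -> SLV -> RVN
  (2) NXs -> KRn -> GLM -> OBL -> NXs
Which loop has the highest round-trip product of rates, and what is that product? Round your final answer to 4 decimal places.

(1) 3.08 × 1.39 × 1.29 × 0.211 = 1.16530
(2) 0.289 × 2.58 × 0.734 × 1.81 = 0.99059
Highest is cycle (1) at 1.1653 (>1, arbitrage).

1.1653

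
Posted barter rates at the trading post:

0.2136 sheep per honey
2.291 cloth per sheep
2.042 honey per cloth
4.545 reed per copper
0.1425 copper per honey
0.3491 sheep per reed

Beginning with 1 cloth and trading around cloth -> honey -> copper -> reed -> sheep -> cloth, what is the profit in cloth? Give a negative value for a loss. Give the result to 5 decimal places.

0.05774

1 cloth × 2.042 = 2.042 honey
2.042 honey × 0.1425 = 0.290985 copper
0.290985 copper × 4.545 = 1.322526825 reed
1.322526825 reed × 0.3491 = 0.4616941146075 sheep
0.4616941146075 sheep × 2.291 = 1.0577412165657825 cloth
Net change: 1.0577412165657825 − 1 = 0.0577412165657825 cloth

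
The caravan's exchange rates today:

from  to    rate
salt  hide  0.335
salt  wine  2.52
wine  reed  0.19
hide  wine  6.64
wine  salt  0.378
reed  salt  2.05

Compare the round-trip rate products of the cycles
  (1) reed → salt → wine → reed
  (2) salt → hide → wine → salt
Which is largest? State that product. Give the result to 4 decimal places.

(1) 2.05 × 2.52 × 0.19 = 0.98154
(2) 0.335 × 6.64 × 0.378 = 0.84082
Highest is cycle (1) at 0.9815 (≤1, no arbitrage).

0.9815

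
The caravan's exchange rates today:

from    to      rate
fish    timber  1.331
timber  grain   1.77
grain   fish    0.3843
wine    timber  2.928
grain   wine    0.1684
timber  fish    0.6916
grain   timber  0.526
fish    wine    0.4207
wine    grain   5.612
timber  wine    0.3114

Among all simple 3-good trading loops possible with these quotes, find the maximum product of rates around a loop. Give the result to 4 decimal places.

timber→wine→grain→timber: 0.3114 × 5.612 × 0.526 = 0.91923
fish→wine→grain→fish: 0.4207 × 5.612 × 0.3843 = 0.90732
fish→timber→grain→fish: 1.331 × 1.77 × 0.3843 = 0.90536
timber→grain→wine→timber: 1.77 × 0.1684 × 2.928 = 0.87274
fish→wine→timber→fish: 0.4207 × 2.928 × 0.6916 = 0.85192
Maximum is timber→wine→grain→timber at 0.9192; no arbitrage — every cycle loses value.

0.9192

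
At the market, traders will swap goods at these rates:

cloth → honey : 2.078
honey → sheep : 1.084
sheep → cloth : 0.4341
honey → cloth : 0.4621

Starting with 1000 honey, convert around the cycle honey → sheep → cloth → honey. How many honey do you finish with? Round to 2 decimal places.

1000 honey × 1.084 = 1084 sheep
1084 sheep × 0.4341 = 470.5644 cloth
470.5644 cloth × 2.078 = 977.8328232 honey

977.83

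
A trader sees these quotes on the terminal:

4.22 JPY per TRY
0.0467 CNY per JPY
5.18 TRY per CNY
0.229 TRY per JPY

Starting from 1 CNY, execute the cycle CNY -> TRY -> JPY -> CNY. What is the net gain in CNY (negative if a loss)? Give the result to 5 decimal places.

1 CNY × 5.18 = 5.18 TRY
5.18 TRY × 4.22 = 21.8596 JPY
21.8596 JPY × 0.0467 = 1.02084332 CNY
Net change: 1.02084332 − 1 = 0.02084332 CNY

0.02084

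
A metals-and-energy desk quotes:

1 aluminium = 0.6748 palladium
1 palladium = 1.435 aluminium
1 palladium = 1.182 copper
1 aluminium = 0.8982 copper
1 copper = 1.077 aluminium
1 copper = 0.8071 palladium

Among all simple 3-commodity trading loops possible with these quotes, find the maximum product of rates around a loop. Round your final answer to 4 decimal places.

copper→palladium→aluminium→copper: 0.8071 × 1.435 × 0.8982 = 1.04028
copper→aluminium→palladium→copper: 1.077 × 0.6748 × 1.182 = 0.85903
Maximum is copper→palladium→aluminium→copper at 1.0403; arbitrage exists.

1.0403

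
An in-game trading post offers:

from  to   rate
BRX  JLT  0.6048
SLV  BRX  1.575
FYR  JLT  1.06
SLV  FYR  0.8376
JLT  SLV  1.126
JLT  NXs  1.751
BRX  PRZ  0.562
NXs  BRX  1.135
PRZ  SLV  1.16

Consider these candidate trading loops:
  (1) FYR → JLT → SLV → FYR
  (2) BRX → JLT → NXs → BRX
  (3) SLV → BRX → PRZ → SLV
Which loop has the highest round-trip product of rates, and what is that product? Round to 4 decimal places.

1.2020

(1) 1.06 × 1.126 × 0.8376 = 0.99973
(2) 0.6048 × 1.751 × 1.135 = 1.20197
(3) 1.575 × 0.562 × 1.16 = 1.02677
Highest is cycle (2) at 1.2020 (>1, arbitrage).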